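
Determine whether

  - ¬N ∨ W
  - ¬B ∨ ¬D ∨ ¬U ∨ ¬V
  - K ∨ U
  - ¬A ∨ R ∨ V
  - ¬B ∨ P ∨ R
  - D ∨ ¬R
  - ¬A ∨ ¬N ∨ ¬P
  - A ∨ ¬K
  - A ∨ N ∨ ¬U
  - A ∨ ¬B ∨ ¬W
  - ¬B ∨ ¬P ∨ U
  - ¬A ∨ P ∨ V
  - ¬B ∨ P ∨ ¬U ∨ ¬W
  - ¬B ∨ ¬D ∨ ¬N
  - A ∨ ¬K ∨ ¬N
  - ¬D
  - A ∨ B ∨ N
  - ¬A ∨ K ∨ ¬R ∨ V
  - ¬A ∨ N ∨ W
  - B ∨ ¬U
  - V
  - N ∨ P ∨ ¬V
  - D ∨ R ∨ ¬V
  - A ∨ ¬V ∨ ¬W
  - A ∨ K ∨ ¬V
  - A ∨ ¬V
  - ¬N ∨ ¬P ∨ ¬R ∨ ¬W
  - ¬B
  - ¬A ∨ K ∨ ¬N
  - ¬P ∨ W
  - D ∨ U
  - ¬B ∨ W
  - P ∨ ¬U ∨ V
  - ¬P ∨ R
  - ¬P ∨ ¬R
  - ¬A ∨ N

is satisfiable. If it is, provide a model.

Unsatisfiable — no assignment works.

Case D = True:
  Clause (¬D) is falsified — contradiction.
Case D = False:
  (D ∨ ¬R) forces R = False.
  (V) forces V = True.
  Clause (D ∨ R ∨ ¬V) is falsified — contradiction.
Both cases fail, so the formula is unsatisfiable.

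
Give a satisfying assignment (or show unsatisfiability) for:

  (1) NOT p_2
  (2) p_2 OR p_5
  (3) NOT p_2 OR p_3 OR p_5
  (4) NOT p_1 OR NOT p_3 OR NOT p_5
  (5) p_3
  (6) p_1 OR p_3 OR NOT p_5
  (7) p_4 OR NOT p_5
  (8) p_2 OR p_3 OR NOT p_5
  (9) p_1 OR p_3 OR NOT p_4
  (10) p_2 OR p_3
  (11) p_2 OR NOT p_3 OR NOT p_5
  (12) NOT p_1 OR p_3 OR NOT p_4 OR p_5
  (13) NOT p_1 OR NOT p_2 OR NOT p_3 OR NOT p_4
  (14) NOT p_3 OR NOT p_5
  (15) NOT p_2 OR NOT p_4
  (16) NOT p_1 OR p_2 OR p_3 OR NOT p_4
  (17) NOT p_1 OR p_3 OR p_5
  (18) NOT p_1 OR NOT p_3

Unsatisfiable

Case p_2 = True:
  Clause (NOT p_2) is falsified — contradiction.
Case p_2 = False:
  (p_2 OR p_5) forces p_5 = True.
  (p_3) forces p_3 = True.
  Clause (p_2 OR NOT p_3 OR NOT p_5) is falsified — contradiction.
Both cases fail, so the formula is unsatisfiable.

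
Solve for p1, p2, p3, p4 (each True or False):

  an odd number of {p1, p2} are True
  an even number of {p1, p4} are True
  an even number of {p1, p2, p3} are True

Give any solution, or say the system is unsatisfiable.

p1 = False; p2 = True; p3 = True; p4 = False

{p1, p2}: 1 true → odd ✓
{p1, p4}: 0 true → even ✓
{p1, p2, p3}: 2 true → even ✓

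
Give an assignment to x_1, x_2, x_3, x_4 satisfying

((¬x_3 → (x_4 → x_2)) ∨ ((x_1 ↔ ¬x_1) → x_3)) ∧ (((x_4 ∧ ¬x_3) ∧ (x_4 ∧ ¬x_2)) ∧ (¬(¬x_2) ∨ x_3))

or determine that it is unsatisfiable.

Case x_3 = True: the conjunct ¬x_3 is False.
Case x_3 = False: the formula simplifies to ((x_4 → x_2) ∨ ¬((x_1 ↔ ¬x_1))) ∧ ((x_4 ∧ (x_4 ∧ ¬x_2)) ∧ ¬(¬x_2)).
  x_2 = True: the conjunct ¬x_2 is False.
  x_2 = False: the conjunct ¬(¬x_2) becomes ¬(¬False) = False.
Both cases fail — unsatisfiable.

No satisfying assignment exists.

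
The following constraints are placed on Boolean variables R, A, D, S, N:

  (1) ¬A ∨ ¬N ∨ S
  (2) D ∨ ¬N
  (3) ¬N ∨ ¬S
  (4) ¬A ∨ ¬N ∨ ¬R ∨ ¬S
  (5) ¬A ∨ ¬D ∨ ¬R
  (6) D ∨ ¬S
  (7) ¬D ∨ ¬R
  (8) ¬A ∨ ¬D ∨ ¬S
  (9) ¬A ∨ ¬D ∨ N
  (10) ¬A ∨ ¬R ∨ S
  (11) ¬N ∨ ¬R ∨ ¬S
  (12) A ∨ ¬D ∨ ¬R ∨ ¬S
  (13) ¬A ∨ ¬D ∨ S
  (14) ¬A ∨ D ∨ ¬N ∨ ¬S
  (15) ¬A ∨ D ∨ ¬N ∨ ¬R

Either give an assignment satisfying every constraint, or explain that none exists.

Set R = False.
Set A = False.
Set D = False.
  then (D ∨ ¬N) forces N = False.
  then (D ∨ ¬S) forces S = False.
All clauses satisfied.

R=F, A=F, D=F, S=F, N=F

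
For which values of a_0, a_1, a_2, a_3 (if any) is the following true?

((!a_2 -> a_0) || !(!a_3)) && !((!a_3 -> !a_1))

a_0 = True, a_1 = True, a_2 = True, a_3 = False

  (!a_2 -> a_0) || !(!a_3) = True
    !a_2 -> a_0 = True
      !a_2 = False
    !(!a_3) = False
      !a_3 = True
  !((!a_3 -> !a_1)) = True
    !a_3 -> !a_1 = False
      !a_3 = True
      !a_1 = False
Both conjuncts True, so the formula holds.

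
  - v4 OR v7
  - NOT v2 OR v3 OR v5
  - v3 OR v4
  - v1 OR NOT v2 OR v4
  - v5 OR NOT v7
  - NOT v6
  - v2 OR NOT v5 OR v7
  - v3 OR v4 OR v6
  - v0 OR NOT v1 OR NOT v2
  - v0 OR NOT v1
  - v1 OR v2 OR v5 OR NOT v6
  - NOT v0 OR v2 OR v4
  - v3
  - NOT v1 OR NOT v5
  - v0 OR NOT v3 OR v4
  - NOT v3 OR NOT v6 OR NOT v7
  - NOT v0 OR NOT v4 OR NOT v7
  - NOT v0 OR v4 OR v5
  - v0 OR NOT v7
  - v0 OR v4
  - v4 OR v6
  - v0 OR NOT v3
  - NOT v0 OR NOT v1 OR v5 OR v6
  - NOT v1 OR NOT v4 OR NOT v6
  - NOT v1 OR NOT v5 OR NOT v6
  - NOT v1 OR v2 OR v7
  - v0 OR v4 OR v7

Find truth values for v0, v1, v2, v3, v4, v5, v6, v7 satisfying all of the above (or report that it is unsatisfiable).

v0 = True, v1 = False, v2 = True, v3 = True, v4 = True, v5 = True, v6 = False, v7 = False

Unit clause (NOT v6) forces v6 = False.
Unit clause (v3) forces v3 = True.
In (v4 OR v6) only v4 is left, so v4 = True.
In (v0 OR NOT v3) only v0 is left, so v0 = True.
In (NOT v0 OR NOT v4 OR NOT v7) only NOT v7 is left, so v7 = False.
Set v1 = False.
Set v2 = True.
Set v5 = True.
All clauses satisfied.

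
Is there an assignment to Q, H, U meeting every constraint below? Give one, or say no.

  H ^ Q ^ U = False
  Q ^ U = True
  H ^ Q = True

Q = False; H = True; U = True

H ^ Q ^ U = T ^ F ^ T = False ✓
Q ^ U = F ^ T = True ✓
H ^ Q = T ^ F = True ✓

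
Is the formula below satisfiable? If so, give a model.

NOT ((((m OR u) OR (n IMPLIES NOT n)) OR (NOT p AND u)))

u: False, n: True, p: False, m: False

  NOT ((((m OR u) OR (n IMPLIES NOT n)) OR (NOT p AND u))) = True
    ((m OR u) OR (n IMPLIES NOT n)) OR (NOT p AND u) = False
      (m OR u) OR (n IMPLIES NOT n) = False
        m OR u = False
        n IMPLIES NOT n = False
          NOT n = False
      NOT p AND u = False
        NOT p = True
The formula evaluates to True.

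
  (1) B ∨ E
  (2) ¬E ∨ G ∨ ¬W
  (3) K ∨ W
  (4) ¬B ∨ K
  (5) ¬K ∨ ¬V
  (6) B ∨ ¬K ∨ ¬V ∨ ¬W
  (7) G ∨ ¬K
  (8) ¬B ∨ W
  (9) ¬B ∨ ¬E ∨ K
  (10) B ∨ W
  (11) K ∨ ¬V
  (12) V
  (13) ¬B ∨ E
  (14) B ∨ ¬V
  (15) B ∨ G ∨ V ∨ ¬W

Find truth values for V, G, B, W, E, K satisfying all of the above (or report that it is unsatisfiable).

Case V = True:
  (¬K ∨ ¬V) forces K = False.
  Clause (K ∨ ¬V) is falsified — contradiction.
Case V = False:
  Clause (V) is falsified — contradiction.
Both cases fail, so the formula is unsatisfiable.

Unsatisfiable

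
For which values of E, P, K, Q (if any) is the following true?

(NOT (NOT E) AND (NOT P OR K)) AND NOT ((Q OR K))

E=T; P=F; K=F; Q=F

  NOT (NOT E) AND (NOT P OR K) = True
    NOT (NOT E) = True
      NOT E = False
    NOT P OR K = True
      NOT P = True
  NOT ((Q OR K)) = True
    Q OR K = False
Both conjuncts True, so the formula holds.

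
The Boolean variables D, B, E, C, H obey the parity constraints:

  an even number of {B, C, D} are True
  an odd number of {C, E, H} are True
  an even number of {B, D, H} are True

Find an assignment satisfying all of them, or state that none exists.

D=F, B=T, E=T, C=T, H=T

{B, C, D}: 2 true → even ✓
{C, E, H}: 3 true → odd ✓
{B, D, H}: 2 true → even ✓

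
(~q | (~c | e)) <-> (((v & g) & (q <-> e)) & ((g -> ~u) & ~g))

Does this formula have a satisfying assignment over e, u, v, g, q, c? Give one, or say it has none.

e: False; u: True; v: True; g: False; q: True; c: True

  (~q | (~c | e)) <-> (((v & g) & (q <-> e)) & ((g -> ~u) & ~g)) = True
    ~q | (~c | e) = False
      ~q = False
      ~c | e = False
        ~c = False
    ((v & g) & (q <-> e)) & ((g -> ~u) & ~g) = False
      (v & g) & (q <-> e) = False
        v & g = False
        q <-> e = False
      (g -> ~u) & ~g = True
        g -> ~u = True
          ~u = False
        ~g = True
The formula evaluates to True.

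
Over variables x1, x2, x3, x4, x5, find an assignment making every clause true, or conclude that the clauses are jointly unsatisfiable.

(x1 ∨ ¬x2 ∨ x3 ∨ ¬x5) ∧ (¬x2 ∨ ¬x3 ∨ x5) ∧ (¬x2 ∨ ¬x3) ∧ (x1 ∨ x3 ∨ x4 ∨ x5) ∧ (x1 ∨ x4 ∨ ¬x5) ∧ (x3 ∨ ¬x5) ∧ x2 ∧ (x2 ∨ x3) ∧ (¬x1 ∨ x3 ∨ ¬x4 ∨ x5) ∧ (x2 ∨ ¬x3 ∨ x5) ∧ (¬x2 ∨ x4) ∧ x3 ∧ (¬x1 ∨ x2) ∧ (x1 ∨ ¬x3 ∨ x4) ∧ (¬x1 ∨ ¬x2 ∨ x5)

Case x2 = True:
  (¬x2 ∨ ¬x3) forces x3 = False.
  Clause (x3) is falsified — contradiction.
Case x2 = False:
  Clause (x2) is falsified — contradiction.
Both cases fail, so the formula is unsatisfiable.

Unsatisfiable — no assignment works.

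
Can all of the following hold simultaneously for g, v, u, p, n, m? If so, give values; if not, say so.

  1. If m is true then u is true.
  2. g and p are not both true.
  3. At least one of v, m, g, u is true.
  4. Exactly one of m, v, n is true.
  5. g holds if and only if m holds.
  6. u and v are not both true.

g = False, v = True, u = False, p = False, n = False, m = False

  (1) m=F ⇒ u: vacuous ✓
  (2) g=F, p=F — not both ✓
  (3) {v, m, g, u}: 1 true — at least one ✓
  (4) {m, v, n}: 1 true — exactly one ✓
  (5) g=F, m=F — same ✓
  (6) u=F, v=T — not both ✓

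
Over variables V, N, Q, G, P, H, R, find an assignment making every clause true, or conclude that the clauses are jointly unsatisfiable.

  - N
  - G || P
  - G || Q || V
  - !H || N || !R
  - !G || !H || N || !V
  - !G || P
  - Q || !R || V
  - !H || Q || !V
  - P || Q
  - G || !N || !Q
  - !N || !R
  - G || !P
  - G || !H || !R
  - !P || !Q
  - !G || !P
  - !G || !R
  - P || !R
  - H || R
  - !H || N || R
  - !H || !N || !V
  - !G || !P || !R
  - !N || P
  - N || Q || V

Unsatisfiable

Case G = True:
  (N) forces N = True.
  (!G || P) forces P = True.
  Clause (!G || !P) is falsified — contradiction.
Case G = False:
  (N) forces N = True.
  (G || P) forces P = True.
  Clause (G || !P) is falsified — contradiction.
Both cases fail, so the formula is unsatisfiable.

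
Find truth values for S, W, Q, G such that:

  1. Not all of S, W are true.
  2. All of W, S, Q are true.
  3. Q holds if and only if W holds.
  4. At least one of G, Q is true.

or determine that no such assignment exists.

Case S = True:
  (1) with S=T forces W = False.
  Constraint (2) is violated (W=F) — contradiction.
Case S = False:
  Constraint (2) is violated (S=F) — contradiction.
Both cases fail — unsatisfiable.

Unsatisfiable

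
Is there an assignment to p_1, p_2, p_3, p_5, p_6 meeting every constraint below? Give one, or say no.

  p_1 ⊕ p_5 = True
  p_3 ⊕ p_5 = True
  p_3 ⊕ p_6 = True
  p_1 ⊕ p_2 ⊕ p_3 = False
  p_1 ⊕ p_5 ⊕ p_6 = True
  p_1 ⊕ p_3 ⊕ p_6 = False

p_1 = True; p_2 = False; p_3 = True; p_5 = False; p_6 = False

p_1 ⊕ p_5 = T ⊕ F = True ✓
p_3 ⊕ p_5 = T ⊕ F = True ✓
p_3 ⊕ p_6 = T ⊕ F = True ✓
p_1 ⊕ p_2 ⊕ p_3 = T ⊕ F ⊕ T = False ✓
p_1 ⊕ p_5 ⊕ p_6 = T ⊕ F ⊕ F = True ✓
p_1 ⊕ p_3 ⊕ p_6 = T ⊕ T ⊕ F = False ✓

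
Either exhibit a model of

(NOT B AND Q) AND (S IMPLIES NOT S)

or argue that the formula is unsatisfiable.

S = False, B = False, Q = True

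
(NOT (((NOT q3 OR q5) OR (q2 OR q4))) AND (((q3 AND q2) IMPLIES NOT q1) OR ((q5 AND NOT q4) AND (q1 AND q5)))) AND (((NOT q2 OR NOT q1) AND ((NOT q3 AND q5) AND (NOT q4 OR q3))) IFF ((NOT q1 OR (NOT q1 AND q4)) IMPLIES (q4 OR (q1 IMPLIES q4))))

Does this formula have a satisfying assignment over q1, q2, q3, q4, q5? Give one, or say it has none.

Case q5 = True: the conjunct NOT (((NOT q3 OR q5) OR (q2 OR q4))) becomes NOT ((True OR (q2 OR q4))) = False.
Case q5 = False: the formula simplifies to (NOT ((NOT q3 OR (q2 OR q4))) AND ((q3 AND q2) IMPLIES NOT q1)) AND NOT (((NOT q1 OR (NOT q1 AND q4)) IMPLIES (q4 OR (q1 IMPLIES q4)))).
  q1 = True: the conjunct NOT (((NOT q1 OR (NOT q1 AND q4)) IMPLIES (q4 OR (q1 IMPLIES q4)))) becomes NOT ((False IMPLIES (q4 OR q4))) = False.
  q1 = False: the conjunct NOT (((NOT q1 OR (NOT q1 AND q4)) IMPLIES (q4 OR (q1 IMPLIES q4)))) becomes NOT ((True IMPLIES True)) = False.
Both cases fail — unsatisfiable.

No satisfying assignment exists.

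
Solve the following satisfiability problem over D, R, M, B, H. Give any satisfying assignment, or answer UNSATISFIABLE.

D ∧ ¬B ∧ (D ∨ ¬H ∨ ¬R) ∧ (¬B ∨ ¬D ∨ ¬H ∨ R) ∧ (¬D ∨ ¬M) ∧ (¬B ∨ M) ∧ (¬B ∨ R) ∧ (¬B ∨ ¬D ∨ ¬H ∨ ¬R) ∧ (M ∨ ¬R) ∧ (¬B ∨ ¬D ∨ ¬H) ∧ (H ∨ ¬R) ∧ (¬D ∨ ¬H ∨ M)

D=T, R=F, M=F, B=F, H=F

Unit clause (D) forces D = True.
Unit clause (¬B) forces B = False.
In (¬D ∨ ¬M) only ¬M is left, so M = False.
In (M ∨ ¬R) only ¬R is left, so R = False.
In (¬D ∨ ¬H ∨ M) only ¬H is left, so H = False.
All clauses satisfied.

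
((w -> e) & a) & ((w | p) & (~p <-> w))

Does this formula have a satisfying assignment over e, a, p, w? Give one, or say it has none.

e = True, a = True, p = True, w = False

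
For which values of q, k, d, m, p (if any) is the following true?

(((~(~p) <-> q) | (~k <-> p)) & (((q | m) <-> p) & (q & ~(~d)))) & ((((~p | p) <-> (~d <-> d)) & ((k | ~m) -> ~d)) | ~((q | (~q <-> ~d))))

Unsatisfiable — no assignment works.

Case q = True: the formula simplifies to ((~(~p) | (~k <-> p)) & (p & ~(~d))) & (((~p | p) <-> (~d <-> d)) & ((k | ~m) -> ~d)).
  p = True: simplifies to ~(~d) & ((~d <-> d) & ((k | ~m) -> ~d)).
    d = True: the conjunct ~d <-> d becomes ~True <-> True = False.
    d = False: the conjunct ~(~d) becomes ~(~False) = False.
  p = False: the conjunct p is False.
Case q = False: the conjunct q is False.
Both cases fail — unsatisfiable.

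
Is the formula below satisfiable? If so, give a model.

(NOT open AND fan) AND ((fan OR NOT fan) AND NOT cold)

fan = True, cold = False, open = False

  NOT open AND fan = True
    NOT open = True
  (fan OR NOT fan) AND NOT cold = True
    fan OR NOT fan = True
      NOT fan = False
    NOT cold = True
Both conjuncts True, so the formula holds.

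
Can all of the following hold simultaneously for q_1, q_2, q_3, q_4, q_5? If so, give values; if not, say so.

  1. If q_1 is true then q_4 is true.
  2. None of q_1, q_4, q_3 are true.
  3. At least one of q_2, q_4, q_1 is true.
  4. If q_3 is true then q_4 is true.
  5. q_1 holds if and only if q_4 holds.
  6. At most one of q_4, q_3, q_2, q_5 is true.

q_1 = False, q_2 = True, q_3 = False, q_4 = False, q_5 = False

  (1) q_1=F ⇒ q_4: vacuous ✓
  (2) {q_1, q_4, q_3}: 0 true — none ✓
  (3) {q_2, q_4, q_1}: 1 true — at least one ✓
  (4) q_3=F ⇒ q_4: vacuous ✓
  (5) q_1=F, q_4=F — same ✓
  (6) {q_4, q_3, q_2, q_5}: 1 true — at most one ✓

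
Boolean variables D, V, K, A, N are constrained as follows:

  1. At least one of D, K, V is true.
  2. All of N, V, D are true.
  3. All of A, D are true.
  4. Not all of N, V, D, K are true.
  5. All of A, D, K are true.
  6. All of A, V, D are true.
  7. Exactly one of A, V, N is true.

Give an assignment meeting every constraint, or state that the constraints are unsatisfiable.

Unsatisfiable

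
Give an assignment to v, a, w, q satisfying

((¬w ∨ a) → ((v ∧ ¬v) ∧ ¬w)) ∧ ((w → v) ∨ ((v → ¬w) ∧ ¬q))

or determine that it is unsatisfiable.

v: True; a: False; w: True; q: False

  (¬w ∨ a) → ((v ∧ ¬v) ∧ ¬w) = True
    ¬w ∨ a = False
      ¬w = False
    (v ∧ ¬v) ∧ ¬w = False
      v ∧ ¬v = False
        ¬v = False
      ¬w = False
  (w → v) ∨ ((v → ¬w) ∧ ¬q) = True
    w → v = True
    (v → ¬w) ∧ ¬q = False
      v → ¬w = False
        ¬w = False
      ¬q = True
Both conjuncts True, so the formula holds.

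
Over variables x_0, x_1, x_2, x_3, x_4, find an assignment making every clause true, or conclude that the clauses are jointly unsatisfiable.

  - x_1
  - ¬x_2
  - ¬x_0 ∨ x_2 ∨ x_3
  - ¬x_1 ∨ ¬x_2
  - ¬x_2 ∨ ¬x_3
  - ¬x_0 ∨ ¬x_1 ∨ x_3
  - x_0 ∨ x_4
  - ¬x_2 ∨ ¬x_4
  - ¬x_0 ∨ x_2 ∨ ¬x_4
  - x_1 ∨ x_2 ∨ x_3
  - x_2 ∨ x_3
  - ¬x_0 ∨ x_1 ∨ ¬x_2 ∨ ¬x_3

x_0=T, x_1=T, x_2=F, x_3=T, x_4=F

Unit clause (x_1) forces x_1 = True.
Unit clause (¬x_2) forces x_2 = False.
In (x_2 ∨ x_3) only x_3 is left, so x_3 = True.
Set x_0 = True.
  then (¬x_0 ∨ x_2 ∨ ¬x_4) forces x_4 = False.
All clauses satisfied.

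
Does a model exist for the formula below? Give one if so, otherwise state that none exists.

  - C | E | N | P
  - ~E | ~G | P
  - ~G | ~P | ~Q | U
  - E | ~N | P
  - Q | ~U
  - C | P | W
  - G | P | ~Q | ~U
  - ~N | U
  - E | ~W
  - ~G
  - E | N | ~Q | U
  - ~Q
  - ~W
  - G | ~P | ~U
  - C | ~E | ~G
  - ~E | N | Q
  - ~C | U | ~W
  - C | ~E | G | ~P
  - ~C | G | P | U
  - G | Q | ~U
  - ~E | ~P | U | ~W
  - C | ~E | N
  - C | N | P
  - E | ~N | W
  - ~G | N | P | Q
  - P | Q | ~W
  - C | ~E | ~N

Unit clause (~G) forces G = False.
Unit clause (~Q) forces Q = False.
Unit clause (~W) forces W = False.
In (G | Q | ~U) only ~U is left, so U = False.
In (~N | U) only ~N is left, so N = False.
In (~E | N | Q) only ~E is left, so E = False.
Set C = False.
  then (C | E | N | P) forces P = True.
All clauses satisfied.

U = False, E = False, C = False, N = False, G = False, P = True, W = False, Q = False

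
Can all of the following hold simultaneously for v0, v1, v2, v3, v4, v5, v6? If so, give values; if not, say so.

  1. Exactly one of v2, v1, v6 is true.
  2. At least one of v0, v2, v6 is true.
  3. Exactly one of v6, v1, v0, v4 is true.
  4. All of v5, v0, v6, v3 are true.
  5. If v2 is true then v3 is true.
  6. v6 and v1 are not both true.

No satisfying assignment exists.

Case v0 = True:
  (3) with v0=T forces v6 = False.
  Constraint (4) is violated (v6=F) — contradiction.
Case v0 = False:
  Constraint (4) is violated (v0=F) — contradiction.
Both cases fail — unsatisfiable.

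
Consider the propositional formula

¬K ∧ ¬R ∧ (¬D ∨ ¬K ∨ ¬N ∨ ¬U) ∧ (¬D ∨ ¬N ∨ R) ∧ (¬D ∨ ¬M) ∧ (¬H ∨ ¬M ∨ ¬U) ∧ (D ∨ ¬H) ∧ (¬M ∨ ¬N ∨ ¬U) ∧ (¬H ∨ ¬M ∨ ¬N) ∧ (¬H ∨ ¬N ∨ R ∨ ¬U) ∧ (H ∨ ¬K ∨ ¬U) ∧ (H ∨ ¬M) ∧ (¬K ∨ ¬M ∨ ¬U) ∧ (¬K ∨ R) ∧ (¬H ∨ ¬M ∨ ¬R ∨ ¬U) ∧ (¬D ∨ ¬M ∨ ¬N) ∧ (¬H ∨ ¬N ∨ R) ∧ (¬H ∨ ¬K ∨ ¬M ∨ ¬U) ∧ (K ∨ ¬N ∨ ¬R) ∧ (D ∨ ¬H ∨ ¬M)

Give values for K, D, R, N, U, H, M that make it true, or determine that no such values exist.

K=F, D=T, R=F, N=F, U=F, H=F, M=F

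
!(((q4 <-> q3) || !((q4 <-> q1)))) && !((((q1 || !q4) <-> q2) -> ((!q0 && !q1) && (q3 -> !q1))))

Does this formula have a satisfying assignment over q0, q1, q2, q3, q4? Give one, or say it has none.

q0 = True, q1 = True, q2 = True, q3 = False, q4 = True

  !(((q4 <-> q3) || !((q4 <-> q1)))) = True
    (q4 <-> q3) || !((q4 <-> q1)) = False
      q4 <-> q3 = False
      !((q4 <-> q1)) = False
        q4 <-> q1 = True
  !((((q1 || !q4) <-> q2) -> ((!q0 && !q1) && (q3 -> !q1)))) = True
    ((q1 || !q4) <-> q2) -> ((!q0 && !q1) && (q3 -> !q1)) = False
      (q1 || !q4) <-> q2 = True
        q1 || !q4 = True
          !q4 = False
      (!q0 && !q1) && (q3 -> !q1) = False
        !q0 && !q1 = False
          !q0 = False
          !q1 = False
        q3 -> !q1 = True
          !q1 = False
Both conjuncts True, so the formula holds.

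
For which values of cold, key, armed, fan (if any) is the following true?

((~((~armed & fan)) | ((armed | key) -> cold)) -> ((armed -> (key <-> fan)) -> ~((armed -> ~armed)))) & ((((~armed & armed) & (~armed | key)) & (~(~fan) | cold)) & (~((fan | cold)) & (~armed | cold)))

Case armed = True: the conjunct ~armed is False.
Case armed = False: the conjunct armed is False.
Both cases fail — unsatisfiable.

The formula is unsatisfiable.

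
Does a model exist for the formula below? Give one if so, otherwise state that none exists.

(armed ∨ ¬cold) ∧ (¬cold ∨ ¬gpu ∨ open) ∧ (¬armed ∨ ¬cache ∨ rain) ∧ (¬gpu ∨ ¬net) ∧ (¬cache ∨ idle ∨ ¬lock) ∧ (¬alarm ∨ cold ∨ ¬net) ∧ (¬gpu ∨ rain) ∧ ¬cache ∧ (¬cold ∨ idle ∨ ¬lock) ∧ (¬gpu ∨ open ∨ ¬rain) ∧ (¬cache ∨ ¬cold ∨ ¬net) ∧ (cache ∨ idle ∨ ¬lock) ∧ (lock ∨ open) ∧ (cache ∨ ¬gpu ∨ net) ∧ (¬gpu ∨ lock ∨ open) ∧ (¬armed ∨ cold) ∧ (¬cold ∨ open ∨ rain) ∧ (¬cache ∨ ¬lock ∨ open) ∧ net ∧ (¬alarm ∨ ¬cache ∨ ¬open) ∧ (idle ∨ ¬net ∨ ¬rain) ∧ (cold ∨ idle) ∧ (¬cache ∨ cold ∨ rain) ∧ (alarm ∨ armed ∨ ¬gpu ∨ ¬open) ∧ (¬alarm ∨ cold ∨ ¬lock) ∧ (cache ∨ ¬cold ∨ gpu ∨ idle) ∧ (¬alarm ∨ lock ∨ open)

Unit clause (¬cache) forces cache = False.
Unit clause (net) forces net = True.
In (¬gpu ∨ ¬net) only ¬gpu is left, so gpu = False.
Set alarm = True.
  then (¬alarm ∨ cold ∨ ¬net) forces cold = True.
  then (cache ∨ ¬cold ∨ gpu ∨ idle) forces idle = True.
  then (armed ∨ ¬cold) forces armed = True.
Set open = True.
Set lock = False.
Set rain = False.
All clauses satisfied.

gpu=F, alarm=T, idle=T, armed=T, cold=T, open=T, cache=F, net=T, lock=F, rain=F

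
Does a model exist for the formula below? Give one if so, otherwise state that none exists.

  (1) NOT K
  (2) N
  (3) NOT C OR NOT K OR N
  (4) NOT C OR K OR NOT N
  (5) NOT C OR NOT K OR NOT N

K=F, N=T, C=F

Unit clause (NOT K) forces K = False.
Unit clause (N) forces N = True.
In (NOT C OR K OR NOT N) only NOT C is left, so C = False.
Check each clause:
  (NOT K): NOT K holds.
  (N): N holds.
  (NOT C OR NOT K OR N): NOT C holds.
  (NOT C OR K OR NOT N): NOT C holds.
  (NOT C OR NOT K OR NOT N): NOT C holds.
All clauses satisfied.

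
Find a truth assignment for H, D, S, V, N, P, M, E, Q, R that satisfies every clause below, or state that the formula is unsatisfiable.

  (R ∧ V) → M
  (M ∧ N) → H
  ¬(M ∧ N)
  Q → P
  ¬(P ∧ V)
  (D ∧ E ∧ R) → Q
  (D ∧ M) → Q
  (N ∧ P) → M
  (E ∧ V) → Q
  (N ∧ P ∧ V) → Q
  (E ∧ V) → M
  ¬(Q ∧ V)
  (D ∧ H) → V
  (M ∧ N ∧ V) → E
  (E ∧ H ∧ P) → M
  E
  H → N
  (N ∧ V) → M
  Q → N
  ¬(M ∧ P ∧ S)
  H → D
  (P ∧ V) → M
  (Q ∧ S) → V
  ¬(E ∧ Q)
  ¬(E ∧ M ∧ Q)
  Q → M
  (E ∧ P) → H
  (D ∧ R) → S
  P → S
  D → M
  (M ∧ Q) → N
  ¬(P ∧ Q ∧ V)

Unit clause (E) forces E = True.
In (¬E ∨ ¬Q) only ¬Q is left, so Q = False.
In (¬E ∨ Q ∨ ¬V) only ¬V is left, so V = False.
Try H = True:
  (D ∨ ¬H) forces D = True.
  clause (¬D ∨ ¬H ∨ V) is falsified — backtrack.
So H = False.
  then (¬E ∨ H ∨ ¬P) forces P = False.
Set D = False.
Set S = True.
Set N = False.
Set M = False.
Set R = False.
All clauses satisfied.

H: False; D: False; S: True; V: False; N: False; P: False; M: False; E: True; Q: False; R: False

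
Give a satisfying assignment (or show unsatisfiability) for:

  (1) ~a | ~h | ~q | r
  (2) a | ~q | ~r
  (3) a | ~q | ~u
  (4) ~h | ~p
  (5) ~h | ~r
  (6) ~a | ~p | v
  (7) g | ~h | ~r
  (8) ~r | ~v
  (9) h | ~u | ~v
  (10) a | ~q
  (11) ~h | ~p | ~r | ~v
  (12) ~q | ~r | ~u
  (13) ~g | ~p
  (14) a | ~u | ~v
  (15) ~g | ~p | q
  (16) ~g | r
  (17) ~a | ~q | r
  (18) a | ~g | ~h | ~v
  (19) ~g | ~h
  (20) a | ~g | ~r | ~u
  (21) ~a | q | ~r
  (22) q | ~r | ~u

v = False, r = True, p = True, a = False, h = False, q = False, u = False, g = False

Set v = False.
Set r = True.
  then (~h | ~r) forces h = False.
Set p = True.
  then (~a | ~p | v) forces a = False.
  then (a | ~q) forces q = False.
  then (~g | ~p) forces g = False.
  then (q | ~r | ~u) forces u = False.
All clauses satisfied.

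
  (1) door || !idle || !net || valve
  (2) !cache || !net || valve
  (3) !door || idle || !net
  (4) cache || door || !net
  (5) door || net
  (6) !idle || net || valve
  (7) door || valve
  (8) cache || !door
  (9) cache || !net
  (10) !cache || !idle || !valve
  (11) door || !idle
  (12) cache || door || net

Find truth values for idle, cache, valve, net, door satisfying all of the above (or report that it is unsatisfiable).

Try idle = True:
  (door || !idle) forces door = True.
  (cache || !door) forces cache = True.
  (!cache || !idle || !valve) forces valve = False.
  (!cache || !net || valve) forces net = False.
  clause (!idle || net || valve) is falsified — backtrack.
So idle = False.
Set cache = True.
Set valve = True.
Set net = True.
  then (!door || idle || !net) forces door = False.
All clauses satisfied.

idle=F, cache=T, valve=T, net=T, door=F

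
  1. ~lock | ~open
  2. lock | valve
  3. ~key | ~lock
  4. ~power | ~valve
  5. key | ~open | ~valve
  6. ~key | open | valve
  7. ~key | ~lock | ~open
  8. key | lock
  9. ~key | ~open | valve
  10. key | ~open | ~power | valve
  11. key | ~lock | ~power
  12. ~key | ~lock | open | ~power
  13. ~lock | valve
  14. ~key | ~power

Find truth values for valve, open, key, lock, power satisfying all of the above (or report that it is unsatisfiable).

Try valve = False:
  (lock | valve) forces lock = True.
  clause (~lock | valve) is falsified — backtrack.
So valve = True.
  then (~power | ~valve) forces power = False.
Set open = True.
  then (~lock | ~open) forces lock = False.
  then (key | ~open | ~valve) forces key = True.
All clauses satisfied.

valve: True; open: True; key: True; lock: False; power: False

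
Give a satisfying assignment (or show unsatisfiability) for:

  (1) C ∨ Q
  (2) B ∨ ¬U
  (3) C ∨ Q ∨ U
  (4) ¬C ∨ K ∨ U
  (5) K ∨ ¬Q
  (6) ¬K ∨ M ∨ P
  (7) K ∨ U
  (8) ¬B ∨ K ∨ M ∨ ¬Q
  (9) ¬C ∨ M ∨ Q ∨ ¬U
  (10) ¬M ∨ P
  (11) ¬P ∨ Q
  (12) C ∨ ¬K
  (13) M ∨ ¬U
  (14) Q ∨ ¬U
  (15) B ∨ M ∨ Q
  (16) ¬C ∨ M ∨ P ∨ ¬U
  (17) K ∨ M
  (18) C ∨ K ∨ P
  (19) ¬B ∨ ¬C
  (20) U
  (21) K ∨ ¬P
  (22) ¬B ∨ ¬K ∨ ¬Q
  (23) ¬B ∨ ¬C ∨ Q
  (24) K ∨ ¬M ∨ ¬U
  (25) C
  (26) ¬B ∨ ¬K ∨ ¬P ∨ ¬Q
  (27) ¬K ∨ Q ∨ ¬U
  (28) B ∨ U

Case B = True:
  (¬B ∨ ¬C) forces C = False.
  Clause (C) is falsified — contradiction.
Case B = False:
  (B ∨ ¬U) forces U = False.
  Clause (U) is falsified — contradiction.
Both cases fail, so the formula is unsatisfiable.

UNSATISFIABLE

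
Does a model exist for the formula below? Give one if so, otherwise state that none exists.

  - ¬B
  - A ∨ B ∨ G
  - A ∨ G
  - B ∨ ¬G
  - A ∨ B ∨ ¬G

G = False, A = True, B = False

Unit clause (¬B) forces B = False.
In (B ∨ ¬G) only ¬G is left, so G = False.
In (A ∨ B ∨ G) only A is left, so A = True.
All clauses satisfied.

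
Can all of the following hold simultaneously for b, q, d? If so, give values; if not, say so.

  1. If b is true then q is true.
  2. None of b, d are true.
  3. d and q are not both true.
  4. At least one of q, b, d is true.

b = False, q = True, d = False

  (1) b=F ⇒ q: vacuous ✓
  (2) {b, d}: 0 true — none ✓
  (3) d=F, q=T — not both ✓
  (4) {q, b, d}: 1 true — at least one ✓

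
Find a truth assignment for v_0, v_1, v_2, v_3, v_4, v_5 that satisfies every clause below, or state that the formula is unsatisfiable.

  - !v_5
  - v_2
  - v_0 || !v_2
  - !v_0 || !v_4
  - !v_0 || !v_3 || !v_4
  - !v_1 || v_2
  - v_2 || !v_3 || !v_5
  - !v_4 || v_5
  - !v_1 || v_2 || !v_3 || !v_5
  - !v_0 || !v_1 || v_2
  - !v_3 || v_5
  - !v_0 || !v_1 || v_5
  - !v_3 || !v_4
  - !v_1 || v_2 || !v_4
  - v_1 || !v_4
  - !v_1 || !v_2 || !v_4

Unit clause (!v_5) forces v_5 = False.
Unit clause (v_2) forces v_2 = True.
In (v_0 || !v_2) only v_0 is left, so v_0 = True.
In (!v_0 || !v_4) only !v_4 is left, so v_4 = False.
In (!v_3 || v_5) only !v_3 is left, so v_3 = False.
In (!v_0 || !v_1 || v_5) only !v_1 is left, so v_1 = False.
All clauses satisfied.

v_0: True; v_1: False; v_2: True; v_3: False; v_4: False; v_5: False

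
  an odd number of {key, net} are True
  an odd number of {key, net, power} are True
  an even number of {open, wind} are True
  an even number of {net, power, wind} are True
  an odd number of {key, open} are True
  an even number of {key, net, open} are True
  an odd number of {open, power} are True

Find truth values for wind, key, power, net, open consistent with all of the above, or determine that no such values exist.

wind = True, key = False, power = False, net = True, open = True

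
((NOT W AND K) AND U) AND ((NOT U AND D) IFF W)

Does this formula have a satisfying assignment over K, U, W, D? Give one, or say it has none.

K = True, U = True, W = False, D = False

  (NOT W AND K) AND U = True
    NOT W AND K = True
      NOT W = True
  (NOT U AND D) IFF W = True
    NOT U AND D = False
      NOT U = False
Both conjuncts True, so the formula holds.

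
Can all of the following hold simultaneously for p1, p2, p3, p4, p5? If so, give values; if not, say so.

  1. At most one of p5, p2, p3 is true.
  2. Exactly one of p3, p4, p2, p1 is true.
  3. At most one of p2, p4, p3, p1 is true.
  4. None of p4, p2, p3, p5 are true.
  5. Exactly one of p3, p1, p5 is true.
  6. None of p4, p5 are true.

p1 = True; p2 = False; p3 = False; p4 = False; p5 = False

  (1) {p5, p2, p3}: 0 true — at most one ✓
  (2) {p3, p4, p2, p1}: 1 true — exactly one ✓
  (3) {p2, p4, p3, p1}: 1 true — at most one ✓
  (4) {p4, p2, p3, p5}: 0 true — none ✓
  (5) {p3, p1, p5}: 1 true — exactly one ✓
  (6) {p4, p5}: 0 true — none ✓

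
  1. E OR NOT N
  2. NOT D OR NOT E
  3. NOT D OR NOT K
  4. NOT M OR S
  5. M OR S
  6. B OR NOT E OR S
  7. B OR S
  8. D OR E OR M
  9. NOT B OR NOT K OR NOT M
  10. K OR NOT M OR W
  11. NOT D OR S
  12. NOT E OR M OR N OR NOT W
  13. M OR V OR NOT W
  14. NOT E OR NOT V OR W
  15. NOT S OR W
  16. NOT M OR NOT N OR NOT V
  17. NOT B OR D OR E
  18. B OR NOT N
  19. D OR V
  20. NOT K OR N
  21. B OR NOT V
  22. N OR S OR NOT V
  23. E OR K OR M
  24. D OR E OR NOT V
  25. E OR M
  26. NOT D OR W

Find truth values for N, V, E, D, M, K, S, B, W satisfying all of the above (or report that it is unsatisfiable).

N = False; V = True; E = False; D = True; M = True; K = False; S = True; B = True; W = True

Set N = False.
  then (NOT K OR N) forces K = False.
Set V = True.
  then (B OR NOT V) forces B = True.
  then (N OR S OR NOT V) forces S = True.
  then (NOT S OR W) forces W = True.
Set E = False.
  then (NOT B OR D OR E) forces D = True.
  then (E OR K OR M) forces M = True.
All clauses satisfied.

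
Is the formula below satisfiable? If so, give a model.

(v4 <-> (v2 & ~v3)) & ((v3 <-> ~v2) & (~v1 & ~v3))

v1=F, v2=T, v3=F, v4=T

  v4 <-> (v2 & ~v3) = True
    v2 & ~v3 = True
      ~v3 = True
  (v3 <-> ~v2) & (~v1 & ~v3) = True
    v3 <-> ~v2 = True
      ~v2 = False
    ~v1 & ~v3 = True
      ~v1 = True
      ~v3 = True
Both conjuncts True, so the formula holds.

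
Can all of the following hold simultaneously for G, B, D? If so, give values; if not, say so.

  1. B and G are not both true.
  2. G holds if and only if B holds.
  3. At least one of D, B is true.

G=F, B=F, D=T

  (1) B=F, G=F — not both ✓
  (2) G=F, B=F — same ✓
  (3) {D, B}: 1 true — at least one ✓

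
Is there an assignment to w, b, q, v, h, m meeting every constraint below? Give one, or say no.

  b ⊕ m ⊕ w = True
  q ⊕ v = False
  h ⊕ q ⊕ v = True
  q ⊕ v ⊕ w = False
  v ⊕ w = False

w = False; b = True; q = False; v = False; h = True; m = False

b ⊕ m ⊕ w = T ⊕ F ⊕ F = True ✓
q ⊕ v = F ⊕ F = False ✓
h ⊕ q ⊕ v = T ⊕ F ⊕ F = True ✓
q ⊕ v ⊕ w = F ⊕ F ⊕ F = False ✓
v ⊕ w = F ⊕ F = False ✓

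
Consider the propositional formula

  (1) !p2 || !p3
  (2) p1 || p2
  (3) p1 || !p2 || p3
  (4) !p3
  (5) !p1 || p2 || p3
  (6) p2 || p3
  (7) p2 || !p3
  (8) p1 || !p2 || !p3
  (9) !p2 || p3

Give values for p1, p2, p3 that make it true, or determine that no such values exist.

Case p3 = True:
  Clause (!p3) is falsified — contradiction.
Case p3 = False:
  (p2 || p3) forces p2 = True.
  Clause (!p2 || p3) is falsified — contradiction.
Both cases fail, so the formula is unsatisfiable.

Unsatisfiable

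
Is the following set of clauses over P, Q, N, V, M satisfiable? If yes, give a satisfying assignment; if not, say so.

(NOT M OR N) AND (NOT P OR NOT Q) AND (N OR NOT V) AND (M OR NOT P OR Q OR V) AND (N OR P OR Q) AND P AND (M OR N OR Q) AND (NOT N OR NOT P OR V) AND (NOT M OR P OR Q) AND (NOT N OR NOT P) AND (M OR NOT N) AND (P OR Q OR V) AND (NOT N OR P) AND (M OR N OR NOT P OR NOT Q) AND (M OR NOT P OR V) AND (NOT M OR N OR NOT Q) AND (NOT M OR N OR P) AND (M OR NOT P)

UNSATISFIABLE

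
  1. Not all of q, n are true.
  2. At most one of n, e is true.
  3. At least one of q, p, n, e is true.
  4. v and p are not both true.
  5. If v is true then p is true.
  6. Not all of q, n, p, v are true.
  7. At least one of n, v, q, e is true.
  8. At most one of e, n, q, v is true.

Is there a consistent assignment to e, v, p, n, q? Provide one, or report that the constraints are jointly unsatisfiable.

e: False; v: False; p: False; n: False; q: True

  (1) {q, n}: 1/2 true — not all ✓
  (2) {n, e}: 0 true — at most one ✓
  (3) {q, p, n, e}: 1 true — at least one ✓
  (4) v=F, p=F — not both ✓
  (5) v=F ⇒ p: vacuous ✓
  (6) {q, n, p, v}: 1/4 true — not all ✓
  (7) {n, v, q, e}: 1 true — at least one ✓
  (8) {e, n, q, v}: 1 true — at most one ✓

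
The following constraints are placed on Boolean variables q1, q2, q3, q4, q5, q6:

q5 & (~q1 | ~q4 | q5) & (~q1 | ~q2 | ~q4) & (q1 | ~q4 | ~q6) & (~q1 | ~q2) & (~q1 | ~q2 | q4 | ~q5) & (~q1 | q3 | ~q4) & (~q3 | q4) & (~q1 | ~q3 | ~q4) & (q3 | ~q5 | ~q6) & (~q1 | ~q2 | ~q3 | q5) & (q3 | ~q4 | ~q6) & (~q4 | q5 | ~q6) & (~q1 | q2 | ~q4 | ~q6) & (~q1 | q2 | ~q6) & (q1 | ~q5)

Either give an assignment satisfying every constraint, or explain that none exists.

q1 = True; q2 = False; q3 = False; q4 = False; q5 = True; q6 = False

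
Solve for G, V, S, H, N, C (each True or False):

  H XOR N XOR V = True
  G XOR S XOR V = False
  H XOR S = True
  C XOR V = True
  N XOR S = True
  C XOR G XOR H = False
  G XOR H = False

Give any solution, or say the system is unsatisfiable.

G = True, V = True, S = False, H = True, N = True, C = False

H XOR N XOR V = T XOR T XOR T = True ✓
G XOR S XOR V = T XOR F XOR T = False ✓
H XOR S = T XOR F = True ✓
C XOR V = F XOR T = True ✓
N XOR S = T XOR F = True ✓
C XOR G XOR H = F XOR T XOR T = False ✓
G XOR H = T XOR T = False ✓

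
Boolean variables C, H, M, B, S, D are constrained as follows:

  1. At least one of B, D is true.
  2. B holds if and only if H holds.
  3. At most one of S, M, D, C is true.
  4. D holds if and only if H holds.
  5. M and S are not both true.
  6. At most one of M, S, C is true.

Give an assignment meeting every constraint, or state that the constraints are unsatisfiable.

C: False; H: True; M: False; B: True; S: False; D: True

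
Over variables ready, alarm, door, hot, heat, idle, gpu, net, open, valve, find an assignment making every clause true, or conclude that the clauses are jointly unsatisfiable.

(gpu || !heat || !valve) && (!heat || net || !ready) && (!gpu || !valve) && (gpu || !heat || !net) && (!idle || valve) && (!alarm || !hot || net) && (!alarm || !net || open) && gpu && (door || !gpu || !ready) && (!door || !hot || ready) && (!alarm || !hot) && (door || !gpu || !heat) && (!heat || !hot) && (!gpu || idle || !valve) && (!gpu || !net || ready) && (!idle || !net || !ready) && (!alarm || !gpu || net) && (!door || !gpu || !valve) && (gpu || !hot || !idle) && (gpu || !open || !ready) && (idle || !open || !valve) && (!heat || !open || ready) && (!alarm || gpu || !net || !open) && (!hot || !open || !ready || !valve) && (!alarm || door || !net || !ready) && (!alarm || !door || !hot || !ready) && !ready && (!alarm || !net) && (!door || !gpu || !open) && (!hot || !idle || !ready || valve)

Unit clause (gpu) forces gpu = True.
Unit clause (!ready) forces ready = False.
In (!gpu || !valve) only !valve is left, so valve = False.
In (!idle || valve) only !idle is left, so idle = False.
In (!gpu || !net || ready) only !net is left, so net = False.
In (!alarm || !gpu || net) only !alarm is left, so alarm = False.
Set door = False.
  then (door || !gpu || !heat) forces heat = False.
Set hot = True.
Set open = False.
All clauses satisfied.

ready = False, alarm = False, door = False, hot = True, heat = False, idle = False, gpu = True, net = False, open = False, valve = False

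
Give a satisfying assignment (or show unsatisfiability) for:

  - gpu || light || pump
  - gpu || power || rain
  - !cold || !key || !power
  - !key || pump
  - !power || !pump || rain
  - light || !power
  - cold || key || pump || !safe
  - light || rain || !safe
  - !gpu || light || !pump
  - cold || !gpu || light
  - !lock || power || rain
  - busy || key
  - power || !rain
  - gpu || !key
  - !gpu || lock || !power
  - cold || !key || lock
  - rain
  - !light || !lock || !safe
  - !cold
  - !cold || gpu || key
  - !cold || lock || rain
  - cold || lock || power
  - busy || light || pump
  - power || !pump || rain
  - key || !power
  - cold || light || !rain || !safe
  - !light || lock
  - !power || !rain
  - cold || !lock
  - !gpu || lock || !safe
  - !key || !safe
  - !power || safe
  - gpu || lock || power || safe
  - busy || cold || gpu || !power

Case rain = True:
  (power || !rain) forces power = True.
  Clause (!power || !rain) is falsified — contradiction.
Case rain = False:
  Clause (rain) is falsified — contradiction.
Both cases fail, so the formula is unsatisfiable.

Unsatisfiable — no assignment works.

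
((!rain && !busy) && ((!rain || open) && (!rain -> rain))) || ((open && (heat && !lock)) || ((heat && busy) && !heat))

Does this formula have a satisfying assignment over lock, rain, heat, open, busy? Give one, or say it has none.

lock = False, rain = False, heat = True, open = True, busy = False

  ((!rain && !busy) && ((!rain || open) && (!rain -> rain))) || ((open && (heat && !lock)) || ((heat && busy) && !heat)) = True
    (!rain && !busy) && ((!rain || open) && (!rain -> rain)) = False
      !rain && !busy = True
        !rain = True
        !busy = True
      (!rain || open) && (!rain -> rain) = False
        !rain || open = True
          !rain = True
        !rain -> rain = False
          !rain = True
    (open && (heat && !lock)) || ((heat && busy) && !heat) = True
      open && (heat && !lock) = True
        heat && !lock = True
          !lock = True
      (heat && busy) && !heat = False
        heat && busy = False
        !heat = False
The formula evaluates to True.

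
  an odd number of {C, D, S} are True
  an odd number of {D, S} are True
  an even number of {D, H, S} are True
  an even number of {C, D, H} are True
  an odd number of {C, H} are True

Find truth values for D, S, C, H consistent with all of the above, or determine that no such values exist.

D = True; S = False; C = False; H = True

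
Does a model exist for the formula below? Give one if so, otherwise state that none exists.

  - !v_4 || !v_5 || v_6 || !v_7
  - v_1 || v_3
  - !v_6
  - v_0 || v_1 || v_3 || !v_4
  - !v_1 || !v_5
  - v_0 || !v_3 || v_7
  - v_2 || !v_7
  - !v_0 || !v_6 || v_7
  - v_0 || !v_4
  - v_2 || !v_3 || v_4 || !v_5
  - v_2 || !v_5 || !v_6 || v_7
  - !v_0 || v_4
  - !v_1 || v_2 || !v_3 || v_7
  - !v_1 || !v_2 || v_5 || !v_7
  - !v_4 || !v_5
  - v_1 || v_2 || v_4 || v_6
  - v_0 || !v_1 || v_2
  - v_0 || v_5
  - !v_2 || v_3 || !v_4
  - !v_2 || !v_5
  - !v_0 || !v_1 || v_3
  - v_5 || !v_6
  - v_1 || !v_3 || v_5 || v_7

v_0=T, v_1=F, v_2=T, v_3=T, v_4=T, v_5=F, v_6=F, v_7=T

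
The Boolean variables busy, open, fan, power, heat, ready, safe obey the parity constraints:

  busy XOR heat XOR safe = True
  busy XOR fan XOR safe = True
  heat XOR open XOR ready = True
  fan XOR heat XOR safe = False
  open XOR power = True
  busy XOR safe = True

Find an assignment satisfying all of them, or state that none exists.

busy: True, open: False, fan: False, power: True, heat: False, ready: True, safe: False

busy XOR heat XOR safe = T XOR F XOR F = True ✓
busy XOR fan XOR safe = T XOR F XOR F = True ✓
heat XOR open XOR ready = F XOR F XOR T = True ✓
fan XOR heat XOR safe = F XOR F XOR F = False ✓
open XOR power = F XOR T = True ✓
busy XOR safe = T XOR F = True ✓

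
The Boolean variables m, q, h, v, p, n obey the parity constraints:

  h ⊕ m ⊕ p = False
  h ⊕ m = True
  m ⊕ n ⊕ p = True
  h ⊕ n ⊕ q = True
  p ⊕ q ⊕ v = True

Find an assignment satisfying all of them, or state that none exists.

m = False, q = False, h = True, v = False, p = True, n = False

h ⊕ m ⊕ p = T ⊕ F ⊕ T = False ✓
h ⊕ m = T ⊕ F = True ✓
m ⊕ n ⊕ p = F ⊕ F ⊕ T = True ✓
h ⊕ n ⊕ q = T ⊕ F ⊕ F = True ✓
p ⊕ q ⊕ v = T ⊕ F ⊕ F = True ✓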